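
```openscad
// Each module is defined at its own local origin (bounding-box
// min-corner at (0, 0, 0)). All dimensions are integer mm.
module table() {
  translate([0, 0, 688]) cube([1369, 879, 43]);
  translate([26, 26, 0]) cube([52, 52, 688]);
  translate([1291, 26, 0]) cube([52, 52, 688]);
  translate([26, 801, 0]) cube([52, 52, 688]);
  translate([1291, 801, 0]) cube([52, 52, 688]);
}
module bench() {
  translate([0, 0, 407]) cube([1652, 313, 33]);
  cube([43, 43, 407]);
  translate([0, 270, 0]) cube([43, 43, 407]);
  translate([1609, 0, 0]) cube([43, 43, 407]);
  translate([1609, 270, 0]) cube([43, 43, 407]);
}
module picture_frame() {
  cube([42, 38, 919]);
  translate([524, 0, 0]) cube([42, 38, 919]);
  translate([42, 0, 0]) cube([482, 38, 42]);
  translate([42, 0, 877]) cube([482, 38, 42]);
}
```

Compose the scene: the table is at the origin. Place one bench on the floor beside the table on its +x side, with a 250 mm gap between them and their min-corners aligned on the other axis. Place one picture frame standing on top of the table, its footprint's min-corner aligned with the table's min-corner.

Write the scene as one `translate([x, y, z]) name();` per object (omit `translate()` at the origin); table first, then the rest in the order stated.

table();
translate([1619, 0, 0]) bench();
translate([0, 0, 731]) picture_frame();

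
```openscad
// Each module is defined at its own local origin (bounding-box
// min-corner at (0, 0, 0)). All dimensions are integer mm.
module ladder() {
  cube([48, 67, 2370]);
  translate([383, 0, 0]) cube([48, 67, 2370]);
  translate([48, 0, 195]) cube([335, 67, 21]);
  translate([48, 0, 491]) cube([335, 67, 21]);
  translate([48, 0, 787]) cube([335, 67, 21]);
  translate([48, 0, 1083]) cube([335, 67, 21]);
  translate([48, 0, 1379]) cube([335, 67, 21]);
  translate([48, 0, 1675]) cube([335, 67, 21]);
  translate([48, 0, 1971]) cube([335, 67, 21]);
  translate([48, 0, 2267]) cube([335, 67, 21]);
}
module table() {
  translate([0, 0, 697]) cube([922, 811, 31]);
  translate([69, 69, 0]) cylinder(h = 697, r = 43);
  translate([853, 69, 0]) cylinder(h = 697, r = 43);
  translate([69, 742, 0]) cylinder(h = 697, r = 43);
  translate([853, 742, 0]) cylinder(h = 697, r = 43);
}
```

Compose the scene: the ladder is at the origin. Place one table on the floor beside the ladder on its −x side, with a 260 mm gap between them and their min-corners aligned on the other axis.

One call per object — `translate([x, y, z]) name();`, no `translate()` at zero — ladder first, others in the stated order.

ladder();
translate([-1182, 0, 0]) table();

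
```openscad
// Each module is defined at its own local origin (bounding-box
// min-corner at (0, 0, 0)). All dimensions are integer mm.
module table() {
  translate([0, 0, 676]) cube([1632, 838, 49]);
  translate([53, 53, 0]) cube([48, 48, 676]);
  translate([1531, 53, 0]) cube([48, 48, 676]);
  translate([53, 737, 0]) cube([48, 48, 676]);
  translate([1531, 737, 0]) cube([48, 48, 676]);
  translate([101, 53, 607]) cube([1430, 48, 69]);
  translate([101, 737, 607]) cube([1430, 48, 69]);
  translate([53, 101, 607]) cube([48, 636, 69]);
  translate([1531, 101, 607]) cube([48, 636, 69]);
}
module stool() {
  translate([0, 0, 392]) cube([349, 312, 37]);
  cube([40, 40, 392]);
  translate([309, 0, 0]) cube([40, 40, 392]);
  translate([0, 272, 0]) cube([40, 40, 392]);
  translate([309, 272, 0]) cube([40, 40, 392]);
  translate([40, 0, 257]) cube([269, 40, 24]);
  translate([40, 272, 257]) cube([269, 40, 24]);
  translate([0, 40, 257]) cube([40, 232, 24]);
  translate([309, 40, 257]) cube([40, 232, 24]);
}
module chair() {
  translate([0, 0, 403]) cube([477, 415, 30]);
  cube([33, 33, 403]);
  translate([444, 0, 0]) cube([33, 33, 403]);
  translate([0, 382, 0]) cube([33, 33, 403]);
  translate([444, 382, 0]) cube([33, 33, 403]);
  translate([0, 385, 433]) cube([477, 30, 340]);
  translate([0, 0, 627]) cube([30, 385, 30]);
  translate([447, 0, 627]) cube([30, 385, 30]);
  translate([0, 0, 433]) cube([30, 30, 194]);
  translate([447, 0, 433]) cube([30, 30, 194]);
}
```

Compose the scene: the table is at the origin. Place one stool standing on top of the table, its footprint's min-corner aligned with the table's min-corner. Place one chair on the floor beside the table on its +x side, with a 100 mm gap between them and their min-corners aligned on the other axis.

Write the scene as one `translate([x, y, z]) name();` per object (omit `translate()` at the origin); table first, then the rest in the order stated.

table();
translate([0, 0, 725]) stool();
translate([1732, 0, 0]) chair();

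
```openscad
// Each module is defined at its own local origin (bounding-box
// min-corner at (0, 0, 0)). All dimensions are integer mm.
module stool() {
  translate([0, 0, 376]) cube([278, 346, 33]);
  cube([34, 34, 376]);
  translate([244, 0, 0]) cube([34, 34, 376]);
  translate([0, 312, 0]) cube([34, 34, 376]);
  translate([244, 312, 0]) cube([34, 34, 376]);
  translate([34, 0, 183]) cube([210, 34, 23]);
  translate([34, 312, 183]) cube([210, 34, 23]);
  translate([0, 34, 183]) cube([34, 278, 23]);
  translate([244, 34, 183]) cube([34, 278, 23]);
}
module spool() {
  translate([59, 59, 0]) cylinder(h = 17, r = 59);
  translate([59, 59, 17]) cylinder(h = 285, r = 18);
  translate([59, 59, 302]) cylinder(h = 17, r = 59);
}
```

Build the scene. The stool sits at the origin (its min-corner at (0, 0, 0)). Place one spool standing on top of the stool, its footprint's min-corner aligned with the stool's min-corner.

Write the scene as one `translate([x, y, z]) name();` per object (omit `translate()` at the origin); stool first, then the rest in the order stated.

stool();
translate([0, 0, 409]) spool();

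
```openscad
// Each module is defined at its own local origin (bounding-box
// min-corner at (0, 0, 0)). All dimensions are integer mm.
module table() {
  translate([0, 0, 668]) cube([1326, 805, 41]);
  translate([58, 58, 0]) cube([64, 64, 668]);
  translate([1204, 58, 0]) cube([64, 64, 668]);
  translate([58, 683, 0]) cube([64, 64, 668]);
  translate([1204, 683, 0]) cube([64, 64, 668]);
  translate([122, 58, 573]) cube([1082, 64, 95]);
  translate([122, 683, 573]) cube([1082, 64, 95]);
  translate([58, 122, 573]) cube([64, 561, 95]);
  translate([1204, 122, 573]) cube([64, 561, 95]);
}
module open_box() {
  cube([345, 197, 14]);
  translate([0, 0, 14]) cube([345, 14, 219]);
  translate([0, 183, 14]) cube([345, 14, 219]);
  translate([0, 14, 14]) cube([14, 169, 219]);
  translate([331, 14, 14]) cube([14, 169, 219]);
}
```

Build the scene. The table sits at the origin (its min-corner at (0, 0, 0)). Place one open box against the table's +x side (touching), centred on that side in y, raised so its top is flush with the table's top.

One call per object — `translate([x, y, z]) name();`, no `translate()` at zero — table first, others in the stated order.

table();
translate([1326, 304, 476]) open_box();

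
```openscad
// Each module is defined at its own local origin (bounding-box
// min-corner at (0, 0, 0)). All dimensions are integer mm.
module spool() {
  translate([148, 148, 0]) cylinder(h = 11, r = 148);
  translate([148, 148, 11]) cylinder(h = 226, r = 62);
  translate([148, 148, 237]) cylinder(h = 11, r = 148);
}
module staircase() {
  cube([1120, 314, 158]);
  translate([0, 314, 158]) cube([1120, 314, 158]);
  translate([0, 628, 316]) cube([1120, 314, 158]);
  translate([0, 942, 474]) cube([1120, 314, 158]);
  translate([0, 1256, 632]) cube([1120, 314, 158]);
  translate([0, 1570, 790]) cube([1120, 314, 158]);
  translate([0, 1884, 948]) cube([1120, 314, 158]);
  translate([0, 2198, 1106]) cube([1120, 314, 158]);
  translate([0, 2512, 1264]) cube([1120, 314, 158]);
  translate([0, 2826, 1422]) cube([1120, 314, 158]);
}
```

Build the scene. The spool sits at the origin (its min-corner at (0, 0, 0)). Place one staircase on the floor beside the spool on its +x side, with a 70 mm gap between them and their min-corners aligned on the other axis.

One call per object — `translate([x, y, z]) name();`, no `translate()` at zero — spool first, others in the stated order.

spool();
translate([366, 0, 0]) staircase();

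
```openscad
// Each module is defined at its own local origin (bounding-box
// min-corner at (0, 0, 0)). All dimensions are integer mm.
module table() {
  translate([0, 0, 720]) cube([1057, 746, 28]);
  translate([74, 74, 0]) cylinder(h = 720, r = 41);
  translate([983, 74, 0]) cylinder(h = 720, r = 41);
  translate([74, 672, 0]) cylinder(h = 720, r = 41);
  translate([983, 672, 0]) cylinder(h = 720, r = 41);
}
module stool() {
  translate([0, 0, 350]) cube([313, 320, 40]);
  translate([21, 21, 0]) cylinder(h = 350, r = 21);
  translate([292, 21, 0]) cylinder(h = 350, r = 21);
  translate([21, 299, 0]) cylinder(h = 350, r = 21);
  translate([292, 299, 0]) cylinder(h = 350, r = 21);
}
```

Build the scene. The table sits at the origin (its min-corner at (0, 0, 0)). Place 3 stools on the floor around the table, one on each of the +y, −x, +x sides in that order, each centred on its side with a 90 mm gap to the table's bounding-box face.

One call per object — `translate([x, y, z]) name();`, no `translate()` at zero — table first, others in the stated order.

table();
translate([372, 836, 0]) stool();
translate([-403, 213, 0]) stool();
translate([1147, 213, 0]) stool();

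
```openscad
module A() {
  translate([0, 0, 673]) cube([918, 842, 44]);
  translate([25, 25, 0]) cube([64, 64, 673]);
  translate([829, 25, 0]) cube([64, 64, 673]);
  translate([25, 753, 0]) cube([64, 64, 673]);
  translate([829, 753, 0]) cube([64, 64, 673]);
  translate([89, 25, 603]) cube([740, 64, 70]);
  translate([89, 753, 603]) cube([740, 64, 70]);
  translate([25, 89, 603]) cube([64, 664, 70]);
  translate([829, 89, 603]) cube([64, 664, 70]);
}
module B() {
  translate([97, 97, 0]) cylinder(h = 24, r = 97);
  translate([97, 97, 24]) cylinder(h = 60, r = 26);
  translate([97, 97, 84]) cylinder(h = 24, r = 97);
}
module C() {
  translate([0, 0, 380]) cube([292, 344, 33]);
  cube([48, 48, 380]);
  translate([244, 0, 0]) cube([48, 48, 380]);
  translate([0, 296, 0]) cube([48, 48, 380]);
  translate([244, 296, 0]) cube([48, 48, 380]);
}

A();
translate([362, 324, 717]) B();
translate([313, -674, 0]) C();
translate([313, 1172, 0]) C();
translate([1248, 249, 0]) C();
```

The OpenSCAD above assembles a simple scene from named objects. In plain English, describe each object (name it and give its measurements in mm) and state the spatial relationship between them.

A is a table with a 918×842 mm rectangular top, 44 mm thick, top surface at z = 717 mm, supported by four 64×64 mm square legs, each inset 25 mm from the nearest pair of top edges, running from the floor. Four apron rails, 64 mm thick and 70 mm tall, run between adjacent legs with their top edges flush with the underside of the top and their outer faces flush with the legs' outer faces.

B is a spool: two coaxial disc flanges of radius 97 mm and thickness 24 mm, joined by a core cylinder of radius 26 mm and height 60 mm. The lower flange rests on z = 0 and the three cylinders share a vertical axis.

C is a four-legged stool. The seat is a 292×344×33 mm slab whose top surface is at z = 413 mm; four square legs, each 48×48 mm in cross-section, run from the floor (z = 0) to the underside of the seat, each flush with a corner of the seat.

The spool is on top of the table, centred. Three stools sit around the table at the −y, +y, +x sides.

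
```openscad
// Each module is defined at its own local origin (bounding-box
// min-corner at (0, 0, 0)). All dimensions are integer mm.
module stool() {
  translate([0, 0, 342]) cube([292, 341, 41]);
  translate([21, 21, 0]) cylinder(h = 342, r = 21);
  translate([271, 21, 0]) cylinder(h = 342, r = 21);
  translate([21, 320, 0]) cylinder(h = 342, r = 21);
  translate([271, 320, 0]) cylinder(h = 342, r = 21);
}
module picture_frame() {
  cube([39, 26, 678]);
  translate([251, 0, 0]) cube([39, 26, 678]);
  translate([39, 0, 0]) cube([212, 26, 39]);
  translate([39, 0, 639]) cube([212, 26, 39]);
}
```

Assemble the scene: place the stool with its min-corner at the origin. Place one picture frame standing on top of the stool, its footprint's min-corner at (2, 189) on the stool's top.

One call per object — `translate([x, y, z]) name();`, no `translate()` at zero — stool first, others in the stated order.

stool();
translate([2, 189, 383]) picture_frame();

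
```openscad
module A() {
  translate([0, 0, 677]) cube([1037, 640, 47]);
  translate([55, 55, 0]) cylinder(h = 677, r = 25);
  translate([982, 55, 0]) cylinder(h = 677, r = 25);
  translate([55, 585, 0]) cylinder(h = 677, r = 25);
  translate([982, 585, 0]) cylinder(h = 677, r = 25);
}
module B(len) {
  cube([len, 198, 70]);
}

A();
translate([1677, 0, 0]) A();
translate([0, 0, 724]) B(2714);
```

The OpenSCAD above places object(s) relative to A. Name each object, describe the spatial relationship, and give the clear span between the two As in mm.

Second table starts at x = 1677; first ends at x = 1037; clear span = 1677 − 1037 = 640 mm.

A is a table. B is a beam. A beam spans the tops of two tables. The clear span between the two tables is 640 mm.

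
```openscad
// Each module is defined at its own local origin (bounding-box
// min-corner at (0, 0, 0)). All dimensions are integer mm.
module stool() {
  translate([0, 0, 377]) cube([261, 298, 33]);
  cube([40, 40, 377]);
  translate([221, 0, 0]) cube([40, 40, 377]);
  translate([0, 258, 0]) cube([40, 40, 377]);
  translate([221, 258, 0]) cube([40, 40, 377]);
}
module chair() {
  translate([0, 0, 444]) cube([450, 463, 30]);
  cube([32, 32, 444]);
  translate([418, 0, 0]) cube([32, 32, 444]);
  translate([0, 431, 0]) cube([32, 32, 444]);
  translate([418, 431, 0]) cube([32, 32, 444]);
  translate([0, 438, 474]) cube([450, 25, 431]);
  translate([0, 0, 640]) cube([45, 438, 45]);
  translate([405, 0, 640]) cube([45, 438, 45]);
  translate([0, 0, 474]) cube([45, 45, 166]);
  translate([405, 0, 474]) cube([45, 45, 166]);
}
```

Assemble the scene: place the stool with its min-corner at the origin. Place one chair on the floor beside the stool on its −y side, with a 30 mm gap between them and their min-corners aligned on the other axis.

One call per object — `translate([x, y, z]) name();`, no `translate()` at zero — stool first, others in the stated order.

stool();
translate([0, -493, 0]) chair();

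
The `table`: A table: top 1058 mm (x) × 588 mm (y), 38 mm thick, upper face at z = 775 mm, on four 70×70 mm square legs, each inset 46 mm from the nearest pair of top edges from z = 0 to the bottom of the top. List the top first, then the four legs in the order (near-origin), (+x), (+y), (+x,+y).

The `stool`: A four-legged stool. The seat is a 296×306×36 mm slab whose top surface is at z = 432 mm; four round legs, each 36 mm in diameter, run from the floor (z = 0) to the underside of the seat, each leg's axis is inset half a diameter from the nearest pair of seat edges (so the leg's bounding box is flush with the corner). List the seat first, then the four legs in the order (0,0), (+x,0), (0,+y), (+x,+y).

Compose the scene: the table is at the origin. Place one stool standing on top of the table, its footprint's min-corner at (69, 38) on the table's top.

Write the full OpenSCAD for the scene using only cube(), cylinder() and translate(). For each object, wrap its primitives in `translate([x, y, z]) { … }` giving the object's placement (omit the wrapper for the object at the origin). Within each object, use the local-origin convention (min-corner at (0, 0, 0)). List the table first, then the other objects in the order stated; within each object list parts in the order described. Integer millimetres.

translate([0, 0, 737]) cube([1058, 588, 38]);
translate([46, 46, 0]) cube([70, 70, 737]);
translate([942, 46, 0]) cube([70, 70, 737]);
translate([46, 472, 0]) cube([70, 70, 737]);
translate([942, 472, 0]) cube([70, 70, 737]);
translate([69, 38, 775]) {
  translate([0, 0, 396]) cube([296, 306, 36]);
  translate([18, 18, 0]) cylinder(h = 396, r = 18);
  translate([278, 18, 0]) cylinder(h = 396, r = 18);
  translate([18, 288, 0]) cylinder(h = 396, r = 18);
  translate([278, 288, 0]) cylinder(h = 396, r = 18);
}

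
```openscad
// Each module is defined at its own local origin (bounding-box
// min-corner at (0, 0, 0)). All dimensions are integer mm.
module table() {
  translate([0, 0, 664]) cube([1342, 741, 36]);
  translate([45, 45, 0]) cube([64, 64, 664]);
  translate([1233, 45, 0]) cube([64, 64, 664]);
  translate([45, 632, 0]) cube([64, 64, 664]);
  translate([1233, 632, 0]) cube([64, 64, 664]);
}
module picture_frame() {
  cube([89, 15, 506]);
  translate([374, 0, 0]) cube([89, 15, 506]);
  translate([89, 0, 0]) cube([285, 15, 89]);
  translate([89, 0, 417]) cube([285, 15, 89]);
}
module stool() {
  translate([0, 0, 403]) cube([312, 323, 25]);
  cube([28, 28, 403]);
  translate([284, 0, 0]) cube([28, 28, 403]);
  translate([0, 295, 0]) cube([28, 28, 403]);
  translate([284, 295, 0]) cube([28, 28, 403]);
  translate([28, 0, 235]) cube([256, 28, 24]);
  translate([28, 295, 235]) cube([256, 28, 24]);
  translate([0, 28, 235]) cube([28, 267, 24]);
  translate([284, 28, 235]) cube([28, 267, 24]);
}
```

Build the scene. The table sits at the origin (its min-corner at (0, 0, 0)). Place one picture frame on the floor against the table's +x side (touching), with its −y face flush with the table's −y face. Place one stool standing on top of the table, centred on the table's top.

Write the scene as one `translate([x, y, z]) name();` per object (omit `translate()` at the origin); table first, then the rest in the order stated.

table();
translate([1342, 0, 0]) picture_frame();
translate([515, 209, 700]) stool();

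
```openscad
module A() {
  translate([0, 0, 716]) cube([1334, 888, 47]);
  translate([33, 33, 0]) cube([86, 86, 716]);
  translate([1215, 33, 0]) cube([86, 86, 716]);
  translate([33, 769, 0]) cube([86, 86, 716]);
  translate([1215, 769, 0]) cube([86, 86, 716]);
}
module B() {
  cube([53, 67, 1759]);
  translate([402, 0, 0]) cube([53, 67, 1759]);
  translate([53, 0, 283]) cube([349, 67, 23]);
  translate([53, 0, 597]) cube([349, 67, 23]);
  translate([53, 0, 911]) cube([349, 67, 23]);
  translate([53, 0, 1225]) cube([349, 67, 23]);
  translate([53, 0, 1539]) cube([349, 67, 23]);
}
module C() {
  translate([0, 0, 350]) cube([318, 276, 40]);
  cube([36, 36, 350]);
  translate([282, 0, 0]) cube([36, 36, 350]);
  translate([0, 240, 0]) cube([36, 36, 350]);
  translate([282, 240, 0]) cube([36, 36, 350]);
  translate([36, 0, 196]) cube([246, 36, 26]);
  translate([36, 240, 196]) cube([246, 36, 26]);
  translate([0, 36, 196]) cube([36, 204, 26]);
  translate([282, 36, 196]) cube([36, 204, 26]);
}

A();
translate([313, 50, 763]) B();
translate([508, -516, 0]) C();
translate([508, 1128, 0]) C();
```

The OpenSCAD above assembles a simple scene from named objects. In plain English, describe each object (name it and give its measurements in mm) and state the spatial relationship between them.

A is a rectangular dining table. The top is 1334×888×47 mm with its upper surface at z = 763 mm. It stands on four 86×86 mm square legs, each inset 33 mm from the nearest pair of top edges, running from the floor to the underside of the top.

B is a wooden ladder with two side rails of 53×67 mm section and 1759 mm height, set 455 mm apart overall. Between them run 5 rectangular rungs (67 mm deep, 23 mm thick), front faces flush with the rails' −y face. The bottom of the first rung is 283 mm above the floor and each subsequent rung is 314 mm higher than the one below.

C is a simple wooden stool: a rectangular seat 318 mm (x) by 276 mm (y), 40 mm thick, top face at z = 390 mm, on four square legs, each 36×36 mm in cross-section. The legs rest on z = 0, each flush with a corner of the seat. Four stretchers, 36 mm wide and 26 mm tall, connect adjacent legs with their undersides at z = 196 mm, each running between the inner faces of the legs it joins and aligned with the legs' outer faces on the other axis.

The ladder is on top of the table. Two stools sit around the table at the −y, +y sides.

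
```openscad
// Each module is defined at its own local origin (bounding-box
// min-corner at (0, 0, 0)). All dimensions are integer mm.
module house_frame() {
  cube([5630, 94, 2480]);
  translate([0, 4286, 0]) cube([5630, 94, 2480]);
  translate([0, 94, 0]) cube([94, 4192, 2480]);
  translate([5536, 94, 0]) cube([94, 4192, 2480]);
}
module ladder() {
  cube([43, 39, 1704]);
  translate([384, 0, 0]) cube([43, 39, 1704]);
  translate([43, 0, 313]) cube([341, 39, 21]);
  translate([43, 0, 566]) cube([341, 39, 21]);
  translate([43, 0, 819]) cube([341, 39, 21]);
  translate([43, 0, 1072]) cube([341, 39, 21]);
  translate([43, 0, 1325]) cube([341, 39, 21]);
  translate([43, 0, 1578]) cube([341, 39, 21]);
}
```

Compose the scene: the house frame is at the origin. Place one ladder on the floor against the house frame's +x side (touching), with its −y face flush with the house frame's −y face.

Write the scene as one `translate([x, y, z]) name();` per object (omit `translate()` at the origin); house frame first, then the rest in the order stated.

house_frame();
translate([5630, 0, 0]) ladder();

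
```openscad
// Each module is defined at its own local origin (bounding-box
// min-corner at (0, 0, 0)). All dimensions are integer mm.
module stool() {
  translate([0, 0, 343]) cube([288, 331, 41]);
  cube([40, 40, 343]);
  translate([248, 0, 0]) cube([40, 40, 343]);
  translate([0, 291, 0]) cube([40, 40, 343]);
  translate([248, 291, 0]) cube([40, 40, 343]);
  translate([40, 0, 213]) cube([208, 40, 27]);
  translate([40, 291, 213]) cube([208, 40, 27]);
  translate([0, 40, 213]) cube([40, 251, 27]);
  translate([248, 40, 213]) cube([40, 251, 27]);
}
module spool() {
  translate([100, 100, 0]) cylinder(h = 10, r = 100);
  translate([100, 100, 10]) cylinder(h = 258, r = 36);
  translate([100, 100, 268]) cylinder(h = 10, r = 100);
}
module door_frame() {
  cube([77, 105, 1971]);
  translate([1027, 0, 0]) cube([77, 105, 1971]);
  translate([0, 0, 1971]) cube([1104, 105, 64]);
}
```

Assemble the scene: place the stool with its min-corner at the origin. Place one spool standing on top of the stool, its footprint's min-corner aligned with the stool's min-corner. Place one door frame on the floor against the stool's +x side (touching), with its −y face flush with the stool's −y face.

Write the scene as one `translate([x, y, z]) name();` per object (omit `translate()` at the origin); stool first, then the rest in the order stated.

stool();
translate([0, 0, 384]) spool();
translate([288, 0, 0]) door_frame();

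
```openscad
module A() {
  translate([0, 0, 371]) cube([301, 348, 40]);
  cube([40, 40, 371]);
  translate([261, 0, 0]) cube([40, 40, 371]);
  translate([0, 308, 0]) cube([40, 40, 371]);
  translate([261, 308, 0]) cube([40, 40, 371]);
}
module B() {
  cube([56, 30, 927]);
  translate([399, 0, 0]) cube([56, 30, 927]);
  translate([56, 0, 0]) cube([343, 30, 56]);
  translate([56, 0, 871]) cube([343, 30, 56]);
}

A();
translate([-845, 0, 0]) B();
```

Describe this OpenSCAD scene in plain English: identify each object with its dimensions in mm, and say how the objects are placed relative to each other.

A is a four-legged stool. The seat is a 301×348×40 mm slab whose top surface is at z = 411 mm; four square legs, each 40×40 mm in cross-section, run from the floor (z = 0) to the underside of the seat, each flush with a corner of the seat.

B is a rectangular picture frame lying in the x–z plane (depth along y). The opening is 343 mm wide (x) by 815 mm tall (z), surrounded by a border 56 mm wide on all four sides. The frame is 30 mm deep and is made of two full-height vertical stiles with two horizontal rails fitted between them.

The picture frame is on the floor beside the stool on its −x side.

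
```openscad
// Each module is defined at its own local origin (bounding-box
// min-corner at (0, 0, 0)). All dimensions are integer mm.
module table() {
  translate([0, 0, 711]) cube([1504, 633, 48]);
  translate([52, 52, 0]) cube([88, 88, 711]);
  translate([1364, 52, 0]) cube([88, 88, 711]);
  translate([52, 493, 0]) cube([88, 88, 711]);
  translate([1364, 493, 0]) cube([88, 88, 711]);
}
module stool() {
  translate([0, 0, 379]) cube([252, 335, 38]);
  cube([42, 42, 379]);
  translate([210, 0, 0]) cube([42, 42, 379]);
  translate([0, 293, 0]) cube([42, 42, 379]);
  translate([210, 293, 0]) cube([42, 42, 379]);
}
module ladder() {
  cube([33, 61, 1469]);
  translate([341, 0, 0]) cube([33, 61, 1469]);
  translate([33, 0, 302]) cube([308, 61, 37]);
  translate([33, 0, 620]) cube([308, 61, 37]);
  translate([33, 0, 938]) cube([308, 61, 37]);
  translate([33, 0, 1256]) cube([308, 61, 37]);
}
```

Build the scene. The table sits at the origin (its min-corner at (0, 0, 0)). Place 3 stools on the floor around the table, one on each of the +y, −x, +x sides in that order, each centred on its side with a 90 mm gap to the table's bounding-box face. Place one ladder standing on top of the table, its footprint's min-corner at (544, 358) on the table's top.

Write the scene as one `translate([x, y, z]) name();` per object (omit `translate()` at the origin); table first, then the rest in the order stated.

table();
translate([626, 723, 0]) stool();
translate([-342, 149, 0]) stool();
translate([1594, 149, 0]) stool();
translate([544, 358, 759]) ladder();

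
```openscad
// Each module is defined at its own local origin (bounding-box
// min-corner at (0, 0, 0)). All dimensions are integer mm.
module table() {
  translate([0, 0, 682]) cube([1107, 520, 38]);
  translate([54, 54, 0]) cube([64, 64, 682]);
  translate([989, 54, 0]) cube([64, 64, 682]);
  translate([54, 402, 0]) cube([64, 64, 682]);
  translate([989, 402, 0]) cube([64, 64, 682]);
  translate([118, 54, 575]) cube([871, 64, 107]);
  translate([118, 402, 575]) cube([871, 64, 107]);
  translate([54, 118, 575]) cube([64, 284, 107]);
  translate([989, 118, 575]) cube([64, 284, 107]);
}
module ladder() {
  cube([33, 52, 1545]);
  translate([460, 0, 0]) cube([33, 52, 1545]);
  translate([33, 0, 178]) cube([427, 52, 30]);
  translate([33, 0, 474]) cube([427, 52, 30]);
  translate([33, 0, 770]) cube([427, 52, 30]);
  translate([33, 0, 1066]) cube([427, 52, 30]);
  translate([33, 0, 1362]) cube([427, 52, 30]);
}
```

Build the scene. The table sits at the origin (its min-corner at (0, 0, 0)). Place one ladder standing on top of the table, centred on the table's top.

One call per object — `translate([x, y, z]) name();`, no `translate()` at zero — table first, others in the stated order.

table();
translate([307, 234, 720]) ladder();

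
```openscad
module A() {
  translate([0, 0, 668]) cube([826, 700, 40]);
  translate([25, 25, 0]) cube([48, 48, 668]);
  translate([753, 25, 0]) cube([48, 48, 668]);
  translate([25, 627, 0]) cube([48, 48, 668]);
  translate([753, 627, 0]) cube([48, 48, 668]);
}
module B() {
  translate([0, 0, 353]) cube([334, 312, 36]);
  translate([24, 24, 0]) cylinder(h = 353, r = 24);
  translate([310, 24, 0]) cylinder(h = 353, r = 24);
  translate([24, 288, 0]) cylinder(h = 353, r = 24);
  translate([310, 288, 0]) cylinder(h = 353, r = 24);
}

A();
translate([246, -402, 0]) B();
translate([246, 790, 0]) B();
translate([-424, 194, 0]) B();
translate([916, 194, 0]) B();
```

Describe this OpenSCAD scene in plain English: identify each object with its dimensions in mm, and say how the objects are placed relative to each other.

A is a table: top 826 mm (x) × 700 mm (y), 40 mm thick, upper face at z = 708 mm, on four 48×48 mm square legs, each inset 25 mm from the nearest pair of top edges, running from z = 0 to the bottom of the top.

B is a four-legged stool. The seat is a 334×312×36 mm slab whose top surface is at z = 389 mm; four round legs, each 48 mm in diameter, run from the floor (z = 0) to the underside of the seat, each leg's axis is inset half a diameter from the nearest pair of seat edges (so the leg's bounding box is flush with the corner).

Four stools sit around the table at the −y, +y, −x, +x sides.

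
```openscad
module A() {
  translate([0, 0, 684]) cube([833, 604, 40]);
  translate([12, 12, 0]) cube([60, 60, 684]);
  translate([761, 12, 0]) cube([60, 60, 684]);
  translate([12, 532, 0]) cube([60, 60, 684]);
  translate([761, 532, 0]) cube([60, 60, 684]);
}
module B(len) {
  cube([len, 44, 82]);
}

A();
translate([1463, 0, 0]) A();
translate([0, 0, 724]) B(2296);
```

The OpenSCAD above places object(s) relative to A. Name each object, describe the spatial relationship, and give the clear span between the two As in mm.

A is a table. B is a beam. A beam spans the tops of two tables. The clear span between the two tables is 630 mm.

Second table starts at x = 1463; first ends at x = 833; clear span = 1463 − 833 = 630 mm.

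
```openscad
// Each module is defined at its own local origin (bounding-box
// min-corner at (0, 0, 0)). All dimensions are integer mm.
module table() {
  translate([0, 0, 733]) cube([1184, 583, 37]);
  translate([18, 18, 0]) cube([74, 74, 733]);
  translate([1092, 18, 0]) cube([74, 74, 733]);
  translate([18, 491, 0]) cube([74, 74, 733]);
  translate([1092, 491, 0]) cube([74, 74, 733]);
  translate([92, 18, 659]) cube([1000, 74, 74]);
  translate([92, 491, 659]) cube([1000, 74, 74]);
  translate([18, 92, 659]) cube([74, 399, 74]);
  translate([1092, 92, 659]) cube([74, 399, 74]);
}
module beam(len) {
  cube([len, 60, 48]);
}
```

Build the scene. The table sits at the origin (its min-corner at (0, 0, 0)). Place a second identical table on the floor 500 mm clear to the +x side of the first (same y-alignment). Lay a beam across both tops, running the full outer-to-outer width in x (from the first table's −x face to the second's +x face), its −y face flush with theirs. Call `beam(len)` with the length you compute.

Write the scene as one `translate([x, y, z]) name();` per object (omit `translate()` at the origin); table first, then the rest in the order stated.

table();
translate([1684, 0, 0]) table();
translate([0, 0, 770]) beam(2868);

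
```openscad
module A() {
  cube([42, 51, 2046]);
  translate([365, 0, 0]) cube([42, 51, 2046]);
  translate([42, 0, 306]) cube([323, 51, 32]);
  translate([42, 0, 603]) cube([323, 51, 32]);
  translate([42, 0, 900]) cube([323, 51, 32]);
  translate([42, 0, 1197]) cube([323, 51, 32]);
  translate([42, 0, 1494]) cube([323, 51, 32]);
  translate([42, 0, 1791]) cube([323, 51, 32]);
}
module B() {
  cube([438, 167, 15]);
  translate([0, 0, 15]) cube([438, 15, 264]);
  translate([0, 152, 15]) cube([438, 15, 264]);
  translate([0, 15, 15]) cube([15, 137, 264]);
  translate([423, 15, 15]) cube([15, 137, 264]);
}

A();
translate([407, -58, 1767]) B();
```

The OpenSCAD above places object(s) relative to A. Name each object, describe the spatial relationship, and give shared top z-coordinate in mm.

A is a ladder. B is an open box. The open box is beside the ladder with their tops flush at z = 2046. The shared top z-coordinate is 2046 mm.

Both tops at z = 2046 mm.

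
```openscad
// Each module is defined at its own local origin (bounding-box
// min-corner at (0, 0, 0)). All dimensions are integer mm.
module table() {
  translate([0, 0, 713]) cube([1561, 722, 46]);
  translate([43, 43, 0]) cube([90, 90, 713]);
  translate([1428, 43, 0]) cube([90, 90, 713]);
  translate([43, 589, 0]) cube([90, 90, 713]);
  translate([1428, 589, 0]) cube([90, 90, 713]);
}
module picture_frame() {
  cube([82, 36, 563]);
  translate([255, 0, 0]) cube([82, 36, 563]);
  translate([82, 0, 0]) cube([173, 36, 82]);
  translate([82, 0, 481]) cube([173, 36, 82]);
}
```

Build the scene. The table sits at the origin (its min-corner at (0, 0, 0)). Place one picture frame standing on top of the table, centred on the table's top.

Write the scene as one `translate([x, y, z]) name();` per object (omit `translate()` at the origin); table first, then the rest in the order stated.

table();
translate([612, 343, 759]) picture_frame();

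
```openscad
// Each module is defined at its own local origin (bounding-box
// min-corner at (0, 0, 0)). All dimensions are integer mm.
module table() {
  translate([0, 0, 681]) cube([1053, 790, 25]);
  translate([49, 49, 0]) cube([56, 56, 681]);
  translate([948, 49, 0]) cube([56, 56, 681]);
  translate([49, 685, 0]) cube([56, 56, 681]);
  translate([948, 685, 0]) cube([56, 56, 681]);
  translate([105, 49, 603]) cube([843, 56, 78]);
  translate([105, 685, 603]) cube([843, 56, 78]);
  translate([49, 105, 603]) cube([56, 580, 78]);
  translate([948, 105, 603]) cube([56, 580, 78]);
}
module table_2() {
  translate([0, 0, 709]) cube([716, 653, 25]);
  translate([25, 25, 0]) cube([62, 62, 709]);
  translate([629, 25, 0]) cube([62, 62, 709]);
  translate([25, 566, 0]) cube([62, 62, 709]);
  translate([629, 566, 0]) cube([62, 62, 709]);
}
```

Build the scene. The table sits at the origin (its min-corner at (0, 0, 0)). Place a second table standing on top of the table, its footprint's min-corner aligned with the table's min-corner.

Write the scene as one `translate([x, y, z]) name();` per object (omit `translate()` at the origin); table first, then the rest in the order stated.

table();
translate([0, 0, 706]) table_2();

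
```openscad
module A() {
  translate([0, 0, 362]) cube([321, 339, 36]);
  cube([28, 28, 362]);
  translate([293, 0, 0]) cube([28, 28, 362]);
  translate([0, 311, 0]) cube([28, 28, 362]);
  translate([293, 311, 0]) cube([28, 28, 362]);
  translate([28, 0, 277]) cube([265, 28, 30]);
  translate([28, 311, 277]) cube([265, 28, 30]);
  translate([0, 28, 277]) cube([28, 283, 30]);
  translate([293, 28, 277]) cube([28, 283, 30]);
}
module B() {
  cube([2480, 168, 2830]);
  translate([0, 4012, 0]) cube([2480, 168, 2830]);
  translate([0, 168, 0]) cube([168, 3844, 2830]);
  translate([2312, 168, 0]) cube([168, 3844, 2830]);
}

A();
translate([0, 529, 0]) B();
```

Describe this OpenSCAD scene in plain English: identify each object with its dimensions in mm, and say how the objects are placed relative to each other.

A is a four-legged stool. The seat is 321×339 mm, 36 mm thick, top at z = 398 mm. It stands on four square legs, each 28×28 mm in cross-section, from z = 0 to the seat underside, each flush with a corner of the seat. Four stretchers, 28 mm wide and 30 mm tall, connect adjacent legs with their undersides at z = 277 mm, each running between the inner faces of the legs it joins and aligned with the legs' outer faces on the other axis.

B is the wall frame of a small rectangular building: four walls, each 2830 mm tall and 168 mm thick, enclosing a footprint 2480 mm (x) by 4180 mm (y) outside-to-outside, with no floor or roof. The front and back walls (the −y and +y sides) span the full width; the two side walls fit between them.

The house frame is on the floor beside the stool on its +y side.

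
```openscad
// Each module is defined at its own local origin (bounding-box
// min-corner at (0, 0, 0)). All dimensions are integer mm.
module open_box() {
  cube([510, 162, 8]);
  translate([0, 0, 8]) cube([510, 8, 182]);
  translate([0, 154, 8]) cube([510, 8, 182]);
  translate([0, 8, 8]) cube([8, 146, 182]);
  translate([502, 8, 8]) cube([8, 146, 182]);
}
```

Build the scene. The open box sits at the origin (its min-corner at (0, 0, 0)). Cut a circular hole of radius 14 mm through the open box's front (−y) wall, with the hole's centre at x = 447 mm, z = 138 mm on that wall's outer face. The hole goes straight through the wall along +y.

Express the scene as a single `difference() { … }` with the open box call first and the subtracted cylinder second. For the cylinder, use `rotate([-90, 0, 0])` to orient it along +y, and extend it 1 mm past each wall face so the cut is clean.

difference() {
  open_box();
  translate([447, -1, 138]) rotate([-90, 0, 0]) cylinder(h = 10, r = 14);
}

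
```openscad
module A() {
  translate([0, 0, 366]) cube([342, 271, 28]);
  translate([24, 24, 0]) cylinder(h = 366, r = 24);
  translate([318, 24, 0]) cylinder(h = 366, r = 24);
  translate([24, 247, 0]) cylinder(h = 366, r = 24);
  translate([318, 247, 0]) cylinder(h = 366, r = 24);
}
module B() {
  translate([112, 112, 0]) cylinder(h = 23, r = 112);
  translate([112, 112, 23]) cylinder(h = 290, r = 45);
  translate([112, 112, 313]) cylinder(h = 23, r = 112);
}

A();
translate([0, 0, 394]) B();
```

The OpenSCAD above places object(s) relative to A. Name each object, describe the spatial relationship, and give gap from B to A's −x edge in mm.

The spool's min-x is at 0; the stool's min-x is 0; gap = 0 mm.

A is a stool. B is a spool. The spool is on top of the stool. The gap from the spool to the stool's −x edge is 0 mm.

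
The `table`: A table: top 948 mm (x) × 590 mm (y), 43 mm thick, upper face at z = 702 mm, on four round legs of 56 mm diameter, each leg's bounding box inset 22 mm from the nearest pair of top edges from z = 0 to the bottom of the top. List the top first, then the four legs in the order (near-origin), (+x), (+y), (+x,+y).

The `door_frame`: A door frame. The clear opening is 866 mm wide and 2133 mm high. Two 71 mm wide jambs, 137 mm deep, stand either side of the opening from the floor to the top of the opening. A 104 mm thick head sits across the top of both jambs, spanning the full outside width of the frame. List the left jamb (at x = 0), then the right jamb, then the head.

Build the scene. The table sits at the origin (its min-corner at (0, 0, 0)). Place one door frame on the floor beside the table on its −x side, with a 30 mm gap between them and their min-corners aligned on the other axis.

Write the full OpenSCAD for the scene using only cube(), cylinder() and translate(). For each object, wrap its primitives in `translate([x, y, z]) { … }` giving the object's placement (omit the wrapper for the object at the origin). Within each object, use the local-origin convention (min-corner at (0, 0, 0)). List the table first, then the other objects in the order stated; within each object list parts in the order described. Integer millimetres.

translate([0, 0, 659]) cube([948, 590, 43]);
translate([50, 50, 0]) cylinder(h = 659, r = 28);
translate([898, 50, 0]) cylinder(h = 659, r = 28);
translate([50, 540, 0]) cylinder(h = 659, r = 28);
translate([898, 540, 0]) cylinder(h = 659, r = 28);
translate([-1038, 0, 0]) {
  cube([71, 137, 2133]);
  translate([937, 0, 0]) cube([71, 137, 2133]);
  translate([0, 0, 2133]) cube([1008, 137, 104]);
}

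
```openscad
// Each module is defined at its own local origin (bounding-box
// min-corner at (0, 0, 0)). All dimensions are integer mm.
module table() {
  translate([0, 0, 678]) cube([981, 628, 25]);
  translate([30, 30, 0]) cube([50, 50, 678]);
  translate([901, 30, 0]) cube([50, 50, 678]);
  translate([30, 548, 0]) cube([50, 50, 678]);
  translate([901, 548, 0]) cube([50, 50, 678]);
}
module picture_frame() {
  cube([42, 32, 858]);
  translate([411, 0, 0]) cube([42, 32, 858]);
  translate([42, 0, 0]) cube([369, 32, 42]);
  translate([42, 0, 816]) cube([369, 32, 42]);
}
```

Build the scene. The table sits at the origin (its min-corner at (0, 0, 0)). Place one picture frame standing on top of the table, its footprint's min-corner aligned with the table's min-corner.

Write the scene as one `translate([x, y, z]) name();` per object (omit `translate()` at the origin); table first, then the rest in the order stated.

table();
translate([0, 0, 703]) picture_frame();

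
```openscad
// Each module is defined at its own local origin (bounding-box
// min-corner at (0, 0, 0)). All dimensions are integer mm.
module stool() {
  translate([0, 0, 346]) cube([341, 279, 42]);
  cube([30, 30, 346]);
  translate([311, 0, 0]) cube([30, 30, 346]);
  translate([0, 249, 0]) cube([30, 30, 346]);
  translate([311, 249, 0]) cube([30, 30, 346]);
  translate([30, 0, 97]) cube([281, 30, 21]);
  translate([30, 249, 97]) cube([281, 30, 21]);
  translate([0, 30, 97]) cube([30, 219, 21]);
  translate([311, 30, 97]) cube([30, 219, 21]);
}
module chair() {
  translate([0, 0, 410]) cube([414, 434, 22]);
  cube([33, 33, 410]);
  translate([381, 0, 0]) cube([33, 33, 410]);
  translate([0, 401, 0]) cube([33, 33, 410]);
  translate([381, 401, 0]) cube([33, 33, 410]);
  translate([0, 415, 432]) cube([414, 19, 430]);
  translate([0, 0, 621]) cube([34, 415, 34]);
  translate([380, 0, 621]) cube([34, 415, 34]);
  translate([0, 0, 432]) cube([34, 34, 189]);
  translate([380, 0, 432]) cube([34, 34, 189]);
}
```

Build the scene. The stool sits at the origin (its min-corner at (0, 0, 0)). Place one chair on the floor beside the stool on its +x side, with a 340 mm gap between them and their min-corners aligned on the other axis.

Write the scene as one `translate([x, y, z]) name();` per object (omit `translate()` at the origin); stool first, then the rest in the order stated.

stool();
translate([681, 0, 0]) chair();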